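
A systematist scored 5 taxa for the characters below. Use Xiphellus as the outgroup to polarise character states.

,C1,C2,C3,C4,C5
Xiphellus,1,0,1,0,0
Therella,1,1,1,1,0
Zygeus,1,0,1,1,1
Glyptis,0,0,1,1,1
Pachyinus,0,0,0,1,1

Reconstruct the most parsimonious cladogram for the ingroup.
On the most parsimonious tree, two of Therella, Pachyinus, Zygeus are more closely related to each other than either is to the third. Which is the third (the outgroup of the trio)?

Character polarity is set by the outgroup: the derived state is whichever differs from the outgroup's state, so for C1, C3 the derived state is '0', and for the remaining characters it is '1'.
Only Glyptis and Pachyinus show the derived state '0' for C1, supporting them as a clade.
C2 (derived state '1') is unique to Therella (autapomorphy; uninformative for grouping).
C3: derived state '0' in Pachyinus only — an autapomorphy, so it tells us nothing about relationships among taxa.
All ingroup taxa share the derived state '1' for C4; it defines the ingroup but does not resolve relationships within it.
C5 (derived state '1') is shared by Glyptis, Pachyinus, and Zygeus — a synapomorphy uniting that clade.
Most parsimonious ingroup topology: (Therella,(Zygeus,(Glyptis,Pachyinus))).
Zygeus and Pachyinus share a more recent common ancestor with each other than either does with Therella, so Therella is the least closely related of the three.

Therella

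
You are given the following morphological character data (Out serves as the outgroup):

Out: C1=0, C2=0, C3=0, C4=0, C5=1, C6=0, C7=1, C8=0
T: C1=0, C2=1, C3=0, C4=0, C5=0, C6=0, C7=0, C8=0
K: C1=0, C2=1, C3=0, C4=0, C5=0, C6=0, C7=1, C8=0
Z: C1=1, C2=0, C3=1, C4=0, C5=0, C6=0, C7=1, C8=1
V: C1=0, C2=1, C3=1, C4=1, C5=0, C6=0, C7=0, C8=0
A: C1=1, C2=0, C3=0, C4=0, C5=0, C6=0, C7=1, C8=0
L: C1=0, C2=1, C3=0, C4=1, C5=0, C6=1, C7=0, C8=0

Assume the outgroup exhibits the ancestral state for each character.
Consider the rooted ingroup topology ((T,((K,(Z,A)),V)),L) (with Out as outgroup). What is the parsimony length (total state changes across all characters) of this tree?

12

Map each character onto ((T,((K,(Z,A)),V)),L) (rooted by Out) and count the minimum state changes it requires (Fitch parsimony):
C1: 1; C2: 2; C3: 2; C4: 2; C5: 1; C6: 1; C7: 2; C8: 1.
Total tree length = 12.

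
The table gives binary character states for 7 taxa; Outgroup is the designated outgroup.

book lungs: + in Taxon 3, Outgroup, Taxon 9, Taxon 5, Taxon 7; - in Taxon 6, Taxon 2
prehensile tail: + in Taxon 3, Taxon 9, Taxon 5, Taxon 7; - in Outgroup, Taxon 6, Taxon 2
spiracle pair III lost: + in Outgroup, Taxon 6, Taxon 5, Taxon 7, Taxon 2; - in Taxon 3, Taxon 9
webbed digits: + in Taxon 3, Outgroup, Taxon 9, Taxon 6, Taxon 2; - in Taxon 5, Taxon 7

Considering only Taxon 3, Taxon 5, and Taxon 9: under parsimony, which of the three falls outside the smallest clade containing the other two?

Character polarity is set by the outgroup: the derived state is whichever differs from the outgroup's state, so for book lungs, spiracle pair III lost, webbed digits the derived state is '-', and for the remaining characters it is '+'.
book lungs (derived state '-') is shared by Taxon 2 and Taxon 6 — a synapomorphy uniting that clade.
Only Taxon 3, Taxon 5, Taxon 7, and Taxon 9 show the derived state '+' for prehensile tail, supporting them as a clade.
Only Taxon 3 and Taxon 9 show the derived state '-' for spiracle pair III lost, supporting them as a clade.
webbed digits: derived state '-' in Taxon 5 and Taxon 7 only — synapomorphy for {Taxon 5, Taxon 7}.
Most parsimonious ingroup topology: ((Taxon 6,Taxon 2),((Taxon 7,Taxon 5),(Taxon 3,Taxon 9))).
Taxon 9 and Taxon 3 share a more recent common ancestor with each other than either does with Taxon 5, so Taxon 5 is the least closely related of the three.

Taxon 5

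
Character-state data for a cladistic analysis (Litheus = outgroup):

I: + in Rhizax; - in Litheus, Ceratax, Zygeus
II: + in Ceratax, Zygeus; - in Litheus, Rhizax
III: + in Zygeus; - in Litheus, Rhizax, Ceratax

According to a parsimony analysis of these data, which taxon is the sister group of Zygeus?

The outgroup has state '-' for every character, so '+' is the derived state throughout.
I: derived state '+' in Rhizax only — an autapomorphy, so it tells us nothing about relationships among taxa.
Only Ceratax and Zygeus show the derived state '+' for II, supporting them as a clade.
III (derived state '+') is unique to Zygeus (autapomorphy; uninformative for grouping).
Most parsimonious ingroup topology: (Rhizax,(Ceratax,Zygeus)).
Zygeus and Ceratax form a cherry on this tree, so they are sister taxa.

Ceratax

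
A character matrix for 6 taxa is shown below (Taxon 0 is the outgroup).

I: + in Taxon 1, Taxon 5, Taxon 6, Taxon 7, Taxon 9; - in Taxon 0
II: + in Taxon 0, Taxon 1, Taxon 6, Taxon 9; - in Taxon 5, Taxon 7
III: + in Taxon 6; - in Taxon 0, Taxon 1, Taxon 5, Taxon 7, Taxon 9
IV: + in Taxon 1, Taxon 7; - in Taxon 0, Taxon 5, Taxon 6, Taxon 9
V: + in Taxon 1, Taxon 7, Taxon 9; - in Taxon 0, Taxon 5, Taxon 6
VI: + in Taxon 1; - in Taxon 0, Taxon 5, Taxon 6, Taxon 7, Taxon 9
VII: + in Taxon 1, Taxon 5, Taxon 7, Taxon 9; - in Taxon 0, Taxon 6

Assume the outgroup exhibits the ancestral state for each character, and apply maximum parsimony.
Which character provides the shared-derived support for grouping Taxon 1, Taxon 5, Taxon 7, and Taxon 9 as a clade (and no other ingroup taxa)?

VII

Character polarity is set by the outgroup: the derived state is whichever differs from the outgroup's state, so for II the derived state is '-', and for the remaining characters it is '+'.
I (derived state '+') is shared by all ingroup taxa — unites the whole ingroup.
II groups Taxon 5 and Taxon 7, which is incompatible with the clades supported by the remaining characters; treating it as convergent (homoplasy) costs fewer steps than any alternative tree.
III (derived state '+') is unique to Taxon 6 (autapomorphy; uninformative for grouping).
IV (derived state '+') is shared by Taxon 1 and Taxon 7 — a synapomorphy uniting that clade.
V (derived state '+') is shared by Taxon 1, Taxon 7, and Taxon 9 — a synapomorphy uniting that clade.
VI (derived state '+') is unique to Taxon 1 (autapomorphy; uninformative for grouping).
Only Taxon 1, Taxon 5, Taxon 7, and Taxon 9 show the derived state '+' for VII, supporting them as a clade.
Most parsimonious ingroup topology: ((((Taxon 1,Taxon 7),Taxon 9),Taxon 5),Taxon 6).
The clade {Taxon 1, Taxon 5, Taxon 7, Taxon 9} is supported by VII: its derived state '+' occurs in exactly those taxa and in no other taxon (including the outgroup).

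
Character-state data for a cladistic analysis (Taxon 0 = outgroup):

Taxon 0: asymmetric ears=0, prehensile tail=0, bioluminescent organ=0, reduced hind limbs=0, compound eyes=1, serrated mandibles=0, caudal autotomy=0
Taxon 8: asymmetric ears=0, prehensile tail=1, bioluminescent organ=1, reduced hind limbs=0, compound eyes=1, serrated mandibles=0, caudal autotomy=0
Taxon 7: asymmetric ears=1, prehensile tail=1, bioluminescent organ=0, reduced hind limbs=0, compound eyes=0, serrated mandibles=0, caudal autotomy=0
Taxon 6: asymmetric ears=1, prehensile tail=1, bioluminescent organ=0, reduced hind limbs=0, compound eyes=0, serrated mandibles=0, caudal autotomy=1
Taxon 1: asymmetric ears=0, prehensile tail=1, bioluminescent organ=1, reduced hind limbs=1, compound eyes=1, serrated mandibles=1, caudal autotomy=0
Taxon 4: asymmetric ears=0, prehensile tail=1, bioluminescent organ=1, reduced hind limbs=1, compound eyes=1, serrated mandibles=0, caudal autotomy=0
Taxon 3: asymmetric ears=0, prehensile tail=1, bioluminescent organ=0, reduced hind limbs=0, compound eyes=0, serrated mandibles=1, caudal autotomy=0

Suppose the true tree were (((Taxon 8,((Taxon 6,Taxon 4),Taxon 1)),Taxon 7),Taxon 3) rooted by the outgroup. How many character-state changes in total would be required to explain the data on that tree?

Map each character onto (((Taxon 8,((Taxon 6,Taxon 4),Taxon 1)),Taxon 7),Taxon 3) (rooted by Taxon 0) and count the minimum state changes it requires (Fitch parsimony):
asymmetric ears: 2; prehensile tail: 1; bioluminescent organ: 2; reduced hind limbs: 2; compound eyes: 3; serrated mandibles: 2; caudal autotomy: 1.
Total tree length = 13.

13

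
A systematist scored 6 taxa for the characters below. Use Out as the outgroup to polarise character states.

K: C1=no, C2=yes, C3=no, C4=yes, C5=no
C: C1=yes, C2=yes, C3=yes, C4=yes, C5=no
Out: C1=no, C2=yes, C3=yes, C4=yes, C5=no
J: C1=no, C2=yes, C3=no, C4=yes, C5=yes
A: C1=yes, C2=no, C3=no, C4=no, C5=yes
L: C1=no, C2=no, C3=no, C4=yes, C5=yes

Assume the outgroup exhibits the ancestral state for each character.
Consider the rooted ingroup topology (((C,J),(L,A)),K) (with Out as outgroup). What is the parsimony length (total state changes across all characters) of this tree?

8

Map each character onto (((C,J),(L,A)),K) (rooted by Out) and count the minimum state changes it requires (Fitch parsimony):
C1: 2; C2: 1; C3: 2; C4: 1; C5: 2.
Total tree length = 8.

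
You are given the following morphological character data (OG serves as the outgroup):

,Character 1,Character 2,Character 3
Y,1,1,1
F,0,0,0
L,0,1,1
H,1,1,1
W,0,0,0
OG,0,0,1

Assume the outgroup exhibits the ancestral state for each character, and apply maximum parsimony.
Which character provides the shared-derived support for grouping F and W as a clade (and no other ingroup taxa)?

Character 3

Character polarity is set by the outgroup: the derived state is whichever differs from the outgroup's state, so for Character 3 the derived state is '0', and for the remaining characters it is '1'.
Only H and Y show the derived state '1' for Character 1, supporting them as a clade.
Character 2: derived state '1' in H, L, and Y only — synapomorphy for {H, L, Y}.
Character 3: derived state '0' in F and W only — synapomorphy for {F, W}.
Most parsimonious ingroup topology: ((L,(H,Y)),(W,F)).
The clade {F, W} is supported by Character 3: its derived state '0' occurs in exactly those taxa and in no other taxon (including the outgroup).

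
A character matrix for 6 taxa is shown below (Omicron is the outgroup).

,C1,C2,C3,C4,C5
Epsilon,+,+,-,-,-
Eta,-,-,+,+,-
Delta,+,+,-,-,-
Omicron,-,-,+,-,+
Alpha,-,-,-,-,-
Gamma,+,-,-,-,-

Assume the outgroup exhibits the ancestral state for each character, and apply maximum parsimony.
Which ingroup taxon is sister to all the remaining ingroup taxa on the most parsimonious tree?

Eta

Character polarity is set by the outgroup: the derived state is whichever differs from the outgroup's state, so for C3, C5 the derived state is '-', and for the remaining characters it is '+'.
C1 (derived state '+') is shared by Delta, Epsilon, and Gamma — a synapomorphy uniting that clade.
Only Delta and Epsilon show the derived state '+' for C2, supporting them as a clade.
Only Alpha, Delta, Epsilon, and Gamma show the derived state '-' for C3, supporting them as a clade.
C4 (derived state '+') is unique to Eta (autapomorphy; uninformative for grouping).
All ingroup taxa share the derived state '-' for C5; it defines the ingroup but does not resolve relationships within it.
Most parsimonious ingroup topology: ((((Delta,Epsilon),Gamma),Alpha),Eta).
Eta is sister to the clade containing all other ingroup taxa, so it is the earliest-diverging (most basal) ingroup lineage.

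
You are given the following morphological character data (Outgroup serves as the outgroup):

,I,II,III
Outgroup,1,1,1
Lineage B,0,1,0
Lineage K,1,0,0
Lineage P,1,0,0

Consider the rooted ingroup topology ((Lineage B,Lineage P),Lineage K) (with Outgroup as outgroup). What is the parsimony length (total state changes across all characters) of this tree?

Map each character onto ((Lineage B,Lineage P),Lineage K) (rooted by Outgroup) and count the minimum state changes it requires (Fitch parsimony):
I: 1; II: 2; III: 1.
Total tree length = 4.

4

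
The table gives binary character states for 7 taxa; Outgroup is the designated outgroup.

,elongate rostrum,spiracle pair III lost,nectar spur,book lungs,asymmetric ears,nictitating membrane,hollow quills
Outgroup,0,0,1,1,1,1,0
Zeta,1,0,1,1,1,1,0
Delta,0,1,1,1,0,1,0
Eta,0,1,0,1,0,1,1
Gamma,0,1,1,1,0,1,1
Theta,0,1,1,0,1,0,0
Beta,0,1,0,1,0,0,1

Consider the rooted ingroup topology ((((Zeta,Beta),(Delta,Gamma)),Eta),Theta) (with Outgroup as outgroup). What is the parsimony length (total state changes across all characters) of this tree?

13

Map each character onto ((((Zeta,Beta),(Delta,Gamma)),Eta),Theta) (rooted by Outgroup) and count the minimum state changes it requires (Fitch parsimony):
elongate rostrum: 1; spiracle pair III lost: 2; nectar spur: 2; book lungs: 1; asymmetric ears: 2; nictitating membrane: 2; hollow quills: 3.
Total tree length = 13.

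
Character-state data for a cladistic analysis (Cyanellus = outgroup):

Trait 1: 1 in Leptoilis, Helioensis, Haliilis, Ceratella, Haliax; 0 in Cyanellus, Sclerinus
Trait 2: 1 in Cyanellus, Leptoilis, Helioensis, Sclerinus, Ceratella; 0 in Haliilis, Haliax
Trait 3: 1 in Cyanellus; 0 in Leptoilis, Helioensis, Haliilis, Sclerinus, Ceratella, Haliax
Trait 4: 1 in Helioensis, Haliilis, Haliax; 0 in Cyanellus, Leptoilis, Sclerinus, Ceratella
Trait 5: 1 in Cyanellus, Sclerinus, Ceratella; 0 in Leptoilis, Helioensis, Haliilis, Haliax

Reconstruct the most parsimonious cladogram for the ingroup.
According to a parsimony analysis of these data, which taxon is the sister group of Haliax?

Character polarity is set by the outgroup: the derived state is whichever differs from the outgroup's state, so for Trait 2, Trait 3, Trait 5 the derived state is '0', and for the remaining characters it is '1'.
Only Ceratella, Haliax, Haliilis, Helioensis, and Leptoilis show the derived state '1' for Trait 1, supporting them as a clade.
Trait 2: derived state '0' in Haliax and Haliilis only — synapomorphy for {Haliax, Haliilis}.
All ingroup taxa share the derived state '0' for Trait 3; it defines the ingroup but does not resolve relationships within it.
Only Haliax, Haliilis, and Helioensis show the derived state '1' for Trait 4, supporting them as a clade.
Trait 5: derived state '0' in Haliax, Haliilis, Helioensis, and Leptoilis only — synapomorphy for {Haliax, Haliilis, Helioensis, Leptoilis}.
Most parsimonious ingroup topology: (((Leptoilis,(Helioensis,(Haliilis,Haliax))),Ceratella),Sclerinus).
Haliax and Haliilis form a cherry on this tree, so they are sister taxa.

Haliilis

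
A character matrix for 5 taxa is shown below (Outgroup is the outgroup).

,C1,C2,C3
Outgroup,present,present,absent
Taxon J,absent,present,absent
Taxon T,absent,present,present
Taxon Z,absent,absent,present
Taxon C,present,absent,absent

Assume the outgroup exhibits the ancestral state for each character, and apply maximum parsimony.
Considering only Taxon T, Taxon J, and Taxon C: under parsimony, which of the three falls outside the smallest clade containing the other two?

Character polarity is set by the outgroup: the derived state is whichever differs from the outgroup's state, so for C1, C2 the derived state is 'absent', and for the remaining characters it is 'present'.
C1: derived state 'absent' in Taxon J, Taxon T, and Taxon Z only — synapomorphy for {Taxon J, Taxon T, Taxon Z}.
C2 (state 'absent') occurs in Taxon C and Taxon Z but conflicts with the nesting implied by the other characters — most parsimoniously interpreted as homoplasy.
C3 (derived state 'present') is shared by Taxon T and Taxon Z — a synapomorphy uniting that clade.
Most parsimonious ingroup topology: ((Taxon J,(Taxon T,Taxon Z)),Taxon C).
Taxon J and Taxon T share a more recent common ancestor with each other than either does with Taxon C, so Taxon C is the least closely related of the three.

Taxon C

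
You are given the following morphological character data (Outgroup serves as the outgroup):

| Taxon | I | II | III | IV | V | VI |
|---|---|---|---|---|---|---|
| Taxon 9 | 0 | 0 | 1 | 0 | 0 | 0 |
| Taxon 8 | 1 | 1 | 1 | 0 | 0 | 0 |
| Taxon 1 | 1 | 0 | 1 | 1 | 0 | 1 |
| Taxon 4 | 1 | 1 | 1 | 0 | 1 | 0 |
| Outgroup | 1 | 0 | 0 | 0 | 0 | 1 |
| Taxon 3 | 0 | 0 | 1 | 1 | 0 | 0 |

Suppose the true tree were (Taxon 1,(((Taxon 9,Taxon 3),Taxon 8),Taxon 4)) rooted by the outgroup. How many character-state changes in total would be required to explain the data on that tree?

8

Map each character onto (Taxon 1,(((Taxon 9,Taxon 3),Taxon 8),Taxon 4)) (rooted by Outgroup) and count the minimum state changes it requires (Fitch parsimony):
I: 1; II: 2; III: 1; IV: 2; V: 1; VI: 1.
Total tree length = 8.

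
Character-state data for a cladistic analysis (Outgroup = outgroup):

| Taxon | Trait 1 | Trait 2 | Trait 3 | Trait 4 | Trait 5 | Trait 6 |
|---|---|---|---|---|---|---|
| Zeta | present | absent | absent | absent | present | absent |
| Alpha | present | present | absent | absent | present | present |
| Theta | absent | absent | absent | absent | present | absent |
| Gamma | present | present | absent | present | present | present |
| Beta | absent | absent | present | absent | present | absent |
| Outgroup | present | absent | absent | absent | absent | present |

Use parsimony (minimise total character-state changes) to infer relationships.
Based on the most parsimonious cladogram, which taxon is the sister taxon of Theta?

Beta

Character polarity is set by the outgroup: the derived state is whichever differs from the outgroup's state, so for Trait 1, Trait 6 the derived state is 'absent', and for the remaining characters it is 'present'.
Trait 1 (derived state 'absent') is shared by Beta and Theta — a synapomorphy uniting that clade.
Trait 2 (derived state 'present') is shared by Alpha and Gamma — a synapomorphy uniting that clade.
Trait 3 (derived state 'present') is unique to Beta (autapomorphy; uninformative for grouping).
Trait 4 (derived state 'present') is unique to Gamma (autapomorphy; uninformative for grouping).
Trait 5 (derived state 'present') is shared by all ingroup taxa — unites the whole ingroup.
Only Beta, Theta, and Zeta show the derived state 'absent' for Trait 6, supporting them as a clade.
Most parsimonious ingroup topology: ((Zeta,(Theta,Beta)),(Gamma,Alpha)).
Theta and Beta form a cherry on this tree, so they are sister taxa.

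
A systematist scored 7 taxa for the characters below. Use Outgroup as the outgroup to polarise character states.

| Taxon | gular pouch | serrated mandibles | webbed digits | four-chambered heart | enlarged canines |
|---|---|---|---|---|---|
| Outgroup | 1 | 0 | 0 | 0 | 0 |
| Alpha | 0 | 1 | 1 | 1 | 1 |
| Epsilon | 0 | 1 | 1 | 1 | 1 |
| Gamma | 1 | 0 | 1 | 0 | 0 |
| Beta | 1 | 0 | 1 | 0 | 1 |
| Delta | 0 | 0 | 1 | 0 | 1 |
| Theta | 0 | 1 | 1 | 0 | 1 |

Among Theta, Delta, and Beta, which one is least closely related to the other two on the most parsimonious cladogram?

Character polarity is set by the outgroup: the derived state is whichever differs from the outgroup's state, so for gular pouch the derived state is '0', and for the remaining characters it is '1'.
Only Alpha, Delta, Epsilon, and Theta show the derived state '0' for gular pouch, supporting them as a clade.
serrated mandibles (derived state '1') is shared by Alpha, Epsilon, and Theta — a synapomorphy uniting that clade.
webbed digits (derived state '1') is shared by all ingroup taxa — unites the whole ingroup.
four-chambered heart: derived state '1' in Alpha and Epsilon only — synapomorphy for {Alpha, Epsilon}.
enlarged canines (derived state '1') is shared by Alpha, Beta, Delta, Epsilon, and Theta — a synapomorphy uniting that clade.
Most parsimonious ingroup topology: (((((Alpha,Epsilon),Theta),Delta),Beta),Gamma).
Delta and Theta share a more recent common ancestor with each other than either does with Beta, so Beta is the least closely related of the three.

Beta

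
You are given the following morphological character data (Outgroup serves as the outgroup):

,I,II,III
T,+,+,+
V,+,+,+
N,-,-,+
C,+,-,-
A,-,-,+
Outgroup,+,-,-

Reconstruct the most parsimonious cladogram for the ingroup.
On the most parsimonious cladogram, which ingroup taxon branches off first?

C

Character polarity is set by the outgroup: the derived state is whichever differs from the outgroup's state, so for I the derived state is '-', and for the remaining characters it is '+'.
I (derived state '-') is shared by A and N — a synapomorphy uniting that clade.
II (derived state '+') is shared by T and V — a synapomorphy uniting that clade.
Only A, N, T, and V show the derived state '+' for III, supporting them as a clade.
Most parsimonious ingroup topology: (((V,T),(N,A)),C).
C is sister to the clade containing all other ingroup taxa, so it is the earliest-diverging (most basal) ingroup lineage.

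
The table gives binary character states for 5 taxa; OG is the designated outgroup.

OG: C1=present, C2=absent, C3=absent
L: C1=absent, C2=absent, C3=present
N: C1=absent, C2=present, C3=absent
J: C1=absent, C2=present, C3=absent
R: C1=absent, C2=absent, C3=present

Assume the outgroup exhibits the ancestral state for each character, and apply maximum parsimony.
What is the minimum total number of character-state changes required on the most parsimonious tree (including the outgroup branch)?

Character polarity is set by the outgroup: the derived state is whichever differs from the outgroup's state, so for C1 the derived state is 'absent', and for the remaining characters it is 'present'.
C1 (derived state 'absent') is shared by all ingroup taxa — unites the whole ingroup.
C2 (derived state 'present') is shared by J and N — a synapomorphy uniting that clade.
C3: derived state 'present' in L and R only — synapomorphy for {L, R}.
Most parsimonious ingroup topology: ((L,R),(N,J)).
Changes per character on this tree: C1: 1; C2: 1; C3: 1.
Total = 3.

3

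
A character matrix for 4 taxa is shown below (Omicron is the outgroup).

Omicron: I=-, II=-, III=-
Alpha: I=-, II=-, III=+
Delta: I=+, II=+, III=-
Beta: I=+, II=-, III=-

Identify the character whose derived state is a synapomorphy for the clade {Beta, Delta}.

I

The outgroup has state '-' for every character, so '+' is the derived state throughout.
I (derived state '+') is shared by Beta and Delta — a synapomorphy uniting that clade.
II: derived state '+' in Delta only — an autapomorphy, so it tells us nothing about relationships among taxa.
III (derived state '+') is unique to Alpha (autapomorphy; uninformative for grouping).
Most parsimonious ingroup topology: (Alpha,(Delta,Beta)).
The clade {Beta, Delta} is supported by I: its derived state '+' occurs in exactly those taxa and in no other taxon (including the outgroup).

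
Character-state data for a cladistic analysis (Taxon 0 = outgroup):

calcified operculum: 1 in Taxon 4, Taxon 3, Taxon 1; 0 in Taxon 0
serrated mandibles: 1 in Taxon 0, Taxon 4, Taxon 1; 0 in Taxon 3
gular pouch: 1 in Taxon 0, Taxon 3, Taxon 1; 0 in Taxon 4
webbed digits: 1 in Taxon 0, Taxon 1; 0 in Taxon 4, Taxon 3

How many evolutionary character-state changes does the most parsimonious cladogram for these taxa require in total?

4

Character polarity is set by the outgroup: the derived state is whichever differs from the outgroup's state, so for serrated mandibles, gular pouch, webbed digits the derived state is '0', and for the remaining characters it is '1'.
calcified operculum (derived state '1') is shared by all ingroup taxa — unites the whole ingroup.
serrated mandibles: derived state '0' in Taxon 3 only — an autapomorphy, so it tells us nothing about relationships among taxa.
gular pouch (derived state '0') is unique to Taxon 4 (autapomorphy; uninformative for grouping).
webbed digits: derived state '0' in Taxon 3 and Taxon 4 only — synapomorphy for {Taxon 3, Taxon 4}.
Most parsimonious ingroup topology: ((Taxon 4,Taxon 3),Taxon 1).
Changes per character on this tree: calcified operculum: 1; serrated mandibles: 1; gular pouch: 1; webbed digits: 1.
Total = 4.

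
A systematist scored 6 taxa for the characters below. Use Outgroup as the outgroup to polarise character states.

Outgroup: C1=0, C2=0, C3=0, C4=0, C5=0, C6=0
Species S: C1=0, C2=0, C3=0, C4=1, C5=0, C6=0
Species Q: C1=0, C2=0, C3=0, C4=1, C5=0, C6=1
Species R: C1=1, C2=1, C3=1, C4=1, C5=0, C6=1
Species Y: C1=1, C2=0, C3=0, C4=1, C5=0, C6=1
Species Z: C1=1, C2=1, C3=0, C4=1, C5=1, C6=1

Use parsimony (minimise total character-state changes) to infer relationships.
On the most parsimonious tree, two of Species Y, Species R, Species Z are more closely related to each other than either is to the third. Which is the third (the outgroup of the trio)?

The outgroup has state '0' for every character, so '1' is the derived state throughout.
Only Species R, Species Y, and Species Z show the derived state '1' for C1, supporting them as a clade.
C2: derived state '1' in Species R and Species Z only — synapomorphy for {Species R, Species Z}.
C3 (derived state '1') is unique to Species R (autapomorphy; uninformative for grouping).
All ingroup taxa share the derived state '1' for C4; it defines the ingroup but does not resolve relationships within it.
C5 (derived state '1') is unique to Species Z (autapomorphy; uninformative for grouping).
C6: derived state '1' in Species Q, Species R, Species Y, and Species Z only — synapomorphy for {Species Q, Species R, Species Y, Species Z}.
Most parsimonious ingroup topology: (Species S,(Species Q,((Species R,Species Z),Species Y))).
Species R and Species Z share a more recent common ancestor with each other than either does with Species Y, so Species Y is the least closely related of the three.

Species Y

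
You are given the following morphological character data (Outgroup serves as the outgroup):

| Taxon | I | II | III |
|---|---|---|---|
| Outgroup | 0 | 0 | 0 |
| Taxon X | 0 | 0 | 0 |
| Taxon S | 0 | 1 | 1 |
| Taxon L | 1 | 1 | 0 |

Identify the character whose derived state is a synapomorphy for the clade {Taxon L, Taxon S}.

II

The outgroup has state '0' for every character, so '1' is the derived state throughout.
I (derived state '1') is unique to Taxon L (autapomorphy; uninformative for grouping).
II: derived state '1' in Taxon L and Taxon S only — synapomorphy for {Taxon L, Taxon S}.
III: derived state '1' in Taxon S only — an autapomorphy, so it tells us nothing about relationships among taxa.
Most parsimonious ingroup topology: (Taxon X,(Taxon S,Taxon L)).
The clade {Taxon L, Taxon S} is supported by II: its derived state '1' occurs in exactly those taxa and in no other taxon (including the outgroup).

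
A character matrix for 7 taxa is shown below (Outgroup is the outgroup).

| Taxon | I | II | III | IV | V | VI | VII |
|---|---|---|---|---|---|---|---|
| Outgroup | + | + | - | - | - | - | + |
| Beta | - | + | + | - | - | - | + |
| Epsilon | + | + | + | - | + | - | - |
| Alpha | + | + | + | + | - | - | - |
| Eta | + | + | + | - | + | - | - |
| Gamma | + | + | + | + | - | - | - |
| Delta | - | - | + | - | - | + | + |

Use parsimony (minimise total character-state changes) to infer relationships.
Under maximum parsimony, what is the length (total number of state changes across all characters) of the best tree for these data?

7

Character polarity is set by the outgroup: the derived state is whichever differs from the outgroup's state, so for I, II, VII the derived state is '-', and for the remaining characters it is '+'.
I: derived state '-' in Beta and Delta only — synapomorphy for {Beta, Delta}.
II (derived state '-') is unique to Delta (autapomorphy; uninformative for grouping).
All ingroup taxa share the derived state '+' for III; it defines the ingroup but does not resolve relationships within it.
Only Alpha and Gamma show the derived state '+' for IV, supporting them as a clade.
V: derived state '+' in Epsilon and Eta only — synapomorphy for {Epsilon, Eta}.
VI: derived state '+' in Delta only — an autapomorphy, so it tells us nothing about relationships among taxa.
Only Alpha, Epsilon, Eta, and Gamma show the derived state '-' for VII, supporting them as a clade.
Most parsimonious ingroup topology: ((Beta,Delta),((Epsilon,Eta),(Alpha,Gamma))).
Changes per character on this tree: I: 1; II: 1; III: 1; IV: 1; V: 1; VI: 1; VII: 1.
Total = 7.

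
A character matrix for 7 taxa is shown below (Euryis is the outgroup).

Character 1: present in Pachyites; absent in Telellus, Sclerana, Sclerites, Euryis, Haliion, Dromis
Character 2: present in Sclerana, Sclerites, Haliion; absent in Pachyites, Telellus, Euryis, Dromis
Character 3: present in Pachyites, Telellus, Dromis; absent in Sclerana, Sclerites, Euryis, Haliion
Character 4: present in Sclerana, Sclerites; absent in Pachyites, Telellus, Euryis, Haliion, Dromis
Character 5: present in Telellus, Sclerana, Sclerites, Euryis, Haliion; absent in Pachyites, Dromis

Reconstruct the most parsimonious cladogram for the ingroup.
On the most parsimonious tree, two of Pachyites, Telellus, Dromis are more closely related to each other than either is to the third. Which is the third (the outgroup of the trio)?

Telellus

Character polarity is set by the outgroup: the derived state is whichever differs from the outgroup's state, so for Character 5 the derived state is 'absent', and for the remaining characters it is 'present'.
Character 1: derived state 'present' in Pachyites only — an autapomorphy, so it tells us nothing about relationships among taxa.
Only Haliion, Sclerana, and Sclerites show the derived state 'present' for Character 2, supporting them as a clade.
Character 3: derived state 'present' in Dromis, Pachyites, and Telellus only — synapomorphy for {Dromis, Pachyites, Telellus}.
Only Sclerana and Sclerites show the derived state 'present' for Character 4, supporting them as a clade.
Character 5: derived state 'absent' in Dromis and Pachyites only — synapomorphy for {Dromis, Pachyites}.
Most parsimonious ingroup topology: (((Sclerites,Sclerana),Haliion),(Telellus,(Pachyites,Dromis))).
Pachyites and Dromis share a more recent common ancestor with each other than either does with Telellus, so Telellus is the least closely related of the three.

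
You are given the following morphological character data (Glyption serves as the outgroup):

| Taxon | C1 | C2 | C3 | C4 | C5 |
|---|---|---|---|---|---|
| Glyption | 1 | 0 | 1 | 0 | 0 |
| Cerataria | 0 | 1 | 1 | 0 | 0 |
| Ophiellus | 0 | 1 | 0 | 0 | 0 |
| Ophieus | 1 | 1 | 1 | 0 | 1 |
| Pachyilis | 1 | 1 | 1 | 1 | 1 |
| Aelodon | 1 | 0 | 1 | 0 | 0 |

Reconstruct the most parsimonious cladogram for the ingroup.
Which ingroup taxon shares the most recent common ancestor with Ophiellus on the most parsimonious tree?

Character polarity is set by the outgroup: the derived state is whichever differs from the outgroup's state, so for C1, C3 the derived state is '0', and for the remaining characters it is '1'.
C1 (derived state '0') is shared by Cerataria and Ophiellus — a synapomorphy uniting that clade.
Only Cerataria, Ophiellus, Ophieus, and Pachyilis show the derived state '1' for C2, supporting them as a clade.
C3 (derived state '0') is unique to Ophiellus (autapomorphy; uninformative for grouping).
C4: derived state '1' in Pachyilis only — an autapomorphy, so it tells us nothing about relationships among taxa.
Only Ophieus and Pachyilis show the derived state '1' for C5, supporting them as a clade.
Most parsimonious ingroup topology: (((Cerataria,Ophiellus),(Ophieus,Pachyilis)),Aelodon).
Ophiellus and Cerataria form a cherry on this tree, so they are sister taxa.

Cerataria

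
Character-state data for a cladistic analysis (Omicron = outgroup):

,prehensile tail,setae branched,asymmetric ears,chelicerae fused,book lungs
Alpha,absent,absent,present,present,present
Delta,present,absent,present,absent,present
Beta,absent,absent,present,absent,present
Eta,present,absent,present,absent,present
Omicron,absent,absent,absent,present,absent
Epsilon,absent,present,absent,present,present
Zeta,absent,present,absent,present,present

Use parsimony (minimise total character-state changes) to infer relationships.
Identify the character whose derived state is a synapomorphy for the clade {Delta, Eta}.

prehensile tail

Character polarity is set by the outgroup: the derived state is whichever differs from the outgroup's state, so for chelicerae fused the derived state is 'absent', and for the remaining characters it is 'present'.
prehensile tail (derived state 'present') is shared by Delta and Eta — a synapomorphy uniting that clade.
setae branched (derived state 'present') is shared by Epsilon and Zeta — a synapomorphy uniting that clade.
asymmetric ears (derived state 'present') is shared by Alpha, Beta, Delta, and Eta — a synapomorphy uniting that clade.
chelicerae fused (derived state 'absent') is shared by Beta, Delta, and Eta — a synapomorphy uniting that clade.
book lungs (derived state 'present') is shared by all ingroup taxa — unites the whole ingroup.
Most parsimonious ingroup topology: ((((Eta,Delta),Beta),Alpha),(Zeta,Epsilon)).
The clade {Delta, Eta} is supported by prehensile tail: its derived state 'present' occurs in exactly those taxa and in no other taxon (including the outgroup).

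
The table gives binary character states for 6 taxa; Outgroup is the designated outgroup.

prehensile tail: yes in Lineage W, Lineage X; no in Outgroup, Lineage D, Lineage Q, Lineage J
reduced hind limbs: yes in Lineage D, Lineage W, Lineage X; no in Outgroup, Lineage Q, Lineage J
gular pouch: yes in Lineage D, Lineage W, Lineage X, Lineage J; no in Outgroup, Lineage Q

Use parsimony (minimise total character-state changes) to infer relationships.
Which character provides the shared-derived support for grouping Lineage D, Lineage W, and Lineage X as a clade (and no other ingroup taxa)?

reduced hind limbs

The outgroup has state 'no' for every character, so 'yes' is the derived state throughout.
prehensile tail: derived state 'yes' in Lineage W and Lineage X only — synapomorphy for {Lineage W, Lineage X}.
Only Lineage D, Lineage W, and Lineage X show the derived state 'yes' for reduced hind limbs, supporting them as a clade.
gular pouch: derived state 'yes' in Lineage D, Lineage J, Lineage W, and Lineage X only — synapomorphy for {Lineage D, Lineage J, Lineage W, Lineage X}.
Most parsimonious ingroup topology: (((Lineage D,(Lineage W,Lineage X)),Lineage J),Lineage Q).
The clade {Lineage D, Lineage W, Lineage X} is supported by reduced hind limbs: its derived state 'yes' occurs in exactly those taxa and in no other taxon (including the outgroup).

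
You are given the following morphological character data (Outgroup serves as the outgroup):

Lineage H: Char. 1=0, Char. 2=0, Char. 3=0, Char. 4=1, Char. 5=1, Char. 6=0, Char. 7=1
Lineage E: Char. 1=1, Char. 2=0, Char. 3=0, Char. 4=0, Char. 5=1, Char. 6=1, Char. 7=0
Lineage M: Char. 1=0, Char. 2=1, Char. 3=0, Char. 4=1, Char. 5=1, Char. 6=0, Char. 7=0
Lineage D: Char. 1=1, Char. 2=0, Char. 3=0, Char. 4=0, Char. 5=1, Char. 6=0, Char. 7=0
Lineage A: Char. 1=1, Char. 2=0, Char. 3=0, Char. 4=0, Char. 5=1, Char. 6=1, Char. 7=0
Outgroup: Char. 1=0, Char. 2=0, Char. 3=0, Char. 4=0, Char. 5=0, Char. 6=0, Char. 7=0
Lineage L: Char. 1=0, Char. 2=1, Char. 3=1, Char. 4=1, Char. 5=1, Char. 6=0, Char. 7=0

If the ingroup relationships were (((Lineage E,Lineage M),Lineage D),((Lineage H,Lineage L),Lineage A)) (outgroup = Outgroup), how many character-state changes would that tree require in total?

12

Map each character onto (((Lineage E,Lineage M),Lineage D),((Lineage H,Lineage L),Lineage A)) (rooted by Outgroup) and count the minimum state changes it requires (Fitch parsimony):
Char. 1: 3; Char. 2: 2; Char. 3: 1; Char. 4: 2; Char. 5: 1; Char. 6: 2; Char. 7: 1.
Total tree length = 12.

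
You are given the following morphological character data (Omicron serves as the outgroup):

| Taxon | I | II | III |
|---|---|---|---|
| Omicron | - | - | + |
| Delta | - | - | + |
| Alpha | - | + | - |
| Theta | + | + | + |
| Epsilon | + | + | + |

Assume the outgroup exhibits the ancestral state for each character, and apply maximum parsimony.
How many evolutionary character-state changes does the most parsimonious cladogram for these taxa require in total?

3

Character polarity is set by the outgroup: the derived state is whichever differs from the outgroup's state, so for III the derived state is '-', and for the remaining characters it is '+'.
Only Epsilon and Theta show the derived state '+' for I, supporting them as a clade.
Only Alpha, Epsilon, and Theta show the derived state '+' for II, supporting them as a clade.
III: derived state '-' in Alpha only — an autapomorphy, so it tells us nothing about relationships among taxa.
Most parsimonious ingroup topology: (Delta,(Alpha,(Theta,Epsilon))).
Changes per character on this tree: I: 1; II: 1; III: 1.
Total = 3.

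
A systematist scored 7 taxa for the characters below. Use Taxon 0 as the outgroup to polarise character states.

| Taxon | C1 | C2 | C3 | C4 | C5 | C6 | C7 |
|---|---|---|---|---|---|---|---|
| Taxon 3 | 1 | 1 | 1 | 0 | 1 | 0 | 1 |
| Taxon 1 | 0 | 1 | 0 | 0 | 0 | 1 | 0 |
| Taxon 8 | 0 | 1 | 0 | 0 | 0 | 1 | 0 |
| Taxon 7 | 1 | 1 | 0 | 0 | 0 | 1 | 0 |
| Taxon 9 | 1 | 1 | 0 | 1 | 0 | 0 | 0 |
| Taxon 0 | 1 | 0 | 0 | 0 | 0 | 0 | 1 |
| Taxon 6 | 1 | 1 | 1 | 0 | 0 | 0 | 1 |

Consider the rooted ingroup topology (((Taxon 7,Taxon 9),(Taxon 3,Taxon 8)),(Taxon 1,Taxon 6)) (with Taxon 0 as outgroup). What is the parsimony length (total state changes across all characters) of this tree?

Map each character onto (((Taxon 7,Taxon 9),(Taxon 3,Taxon 8)),(Taxon 1,Taxon 6)) (rooted by Taxon 0) and count the minimum state changes it requires (Fitch parsimony):
C1: 2; C2: 1; C3: 2; C4: 1; C5: 1; C6: 3; C7: 3.
Total tree length = 13.

13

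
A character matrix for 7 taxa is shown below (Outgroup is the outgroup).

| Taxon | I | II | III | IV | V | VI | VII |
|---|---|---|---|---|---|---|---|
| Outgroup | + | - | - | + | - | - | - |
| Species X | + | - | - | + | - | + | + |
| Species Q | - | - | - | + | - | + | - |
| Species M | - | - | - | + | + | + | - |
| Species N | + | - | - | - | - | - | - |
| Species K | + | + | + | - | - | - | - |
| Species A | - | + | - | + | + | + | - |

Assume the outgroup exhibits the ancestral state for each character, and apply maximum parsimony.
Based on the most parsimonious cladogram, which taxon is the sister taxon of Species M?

Species A

Character polarity is set by the outgroup: the derived state is whichever differs from the outgroup's state, so for I, IV the derived state is '-', and for the remaining characters it is '+'.
I (derived state '-') is shared by Species A, Species M, and Species Q — a synapomorphy uniting that clade.
II groups Species A and Species K, which is incompatible with the clades supported by the remaining characters; treating it as convergent (homoplasy) costs fewer steps than any alternative tree.
III (derived state '+') is unique to Species K (autapomorphy; uninformative for grouping).
Only Species K and Species N show the derived state '-' for IV, supporting them as a clade.
V (derived state '+') is shared by Species A and Species M — a synapomorphy uniting that clade.
VI (derived state '+') is shared by Species A, Species M, Species Q, and Species X — a synapomorphy uniting that clade.
VII: derived state '+' in Species X only — an autapomorphy, so it tells us nothing about relationships among taxa.
Most parsimonious ingroup topology: ((Species X,(Species Q,(Species M,Species A))),(Species N,Species K)).
Species M and Species A form a cherry on this tree, so they are sister taxa.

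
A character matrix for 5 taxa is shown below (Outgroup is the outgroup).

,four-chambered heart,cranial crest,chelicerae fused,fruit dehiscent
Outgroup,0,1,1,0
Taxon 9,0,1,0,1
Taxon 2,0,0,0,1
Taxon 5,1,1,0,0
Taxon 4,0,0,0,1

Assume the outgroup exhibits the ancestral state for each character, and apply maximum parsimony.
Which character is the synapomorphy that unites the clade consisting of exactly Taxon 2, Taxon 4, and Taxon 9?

fruit dehiscent

Character polarity is set by the outgroup: the derived state is whichever differs from the outgroup's state, so for cranial crest, chelicerae fused the derived state is '0', and for the remaining characters it is '1'.
four-chambered heart: derived state '1' in Taxon 5 only — an autapomorphy, so it tells us nothing about relationships among taxa.
Only Taxon 2 and Taxon 4 show the derived state '0' for cranial crest, supporting them as a clade.
chelicerae fused (derived state '0') is shared by all ingroup taxa — unites the whole ingroup.
fruit dehiscent: derived state '1' in Taxon 2, Taxon 4, and Taxon 9 only — synapomorphy for {Taxon 2, Taxon 4, Taxon 9}.
Most parsimonious ingroup topology: ((Taxon 9,(Taxon 2,Taxon 4)),Taxon 5).
The clade {Taxon 2, Taxon 4, Taxon 9} is supported by fruit dehiscent: its derived state '1' occurs in exactly those taxa and in no other taxon (including the outgroup).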